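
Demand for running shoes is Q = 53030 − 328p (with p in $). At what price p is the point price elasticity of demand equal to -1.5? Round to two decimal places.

Ed = −328p/(53030 − 328p). Set this equal to -1.5:
328p = 1.5·(53030 − 328p) ⇒ 328p(1 + 1.5) = 1.5·53030
p = 1.5·53030 / (328·2.5) = 97.0060…

97.01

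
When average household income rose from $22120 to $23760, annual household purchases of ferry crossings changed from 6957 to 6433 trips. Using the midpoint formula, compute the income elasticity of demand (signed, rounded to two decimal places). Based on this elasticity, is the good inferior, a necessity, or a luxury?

%ΔQ = (6433 − 6957)/[( 6957 + 6433)/2] = -524/6695 = -0.078267…
%ΔIncome = (23760 − 22120)/[( 22120 + 23760)/2] = 1640/22940 = 0.071490…
E_income = (-524/6695) / (1640/22940) = -1.0947…
E_income < 0 ⇒ inferior good.

-1.09; inferior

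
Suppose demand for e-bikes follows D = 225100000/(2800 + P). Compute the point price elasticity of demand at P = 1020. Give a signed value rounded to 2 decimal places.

-0.27

dD/dP = −225100000/(2800 + P)² = -15.4258. At P = 1020, D = 58926.7.
Ed = (dD/dP)·(P/D) = (-15.4258) × (1020/58926.7) = -0.2670…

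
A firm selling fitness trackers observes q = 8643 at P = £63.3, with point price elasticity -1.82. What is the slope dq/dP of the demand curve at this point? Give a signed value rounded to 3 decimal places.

Ed = (dq/dP)·(P/q) ⇒ dq/dP = Ed·q/P = (-1.82)·8643/63.3 = -248.50331…

-248.503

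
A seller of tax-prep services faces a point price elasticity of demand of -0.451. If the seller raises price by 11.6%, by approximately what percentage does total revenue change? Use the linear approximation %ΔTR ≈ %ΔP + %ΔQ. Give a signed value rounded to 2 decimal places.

%ΔQ ≈ Ed × %ΔP = (-0.451) × (+11.6%) = -5.2316%
%ΔTR ≈ %ΔP + %ΔQ = (+11.6%) + (-5.2316%) = +6.3684%

+6.37%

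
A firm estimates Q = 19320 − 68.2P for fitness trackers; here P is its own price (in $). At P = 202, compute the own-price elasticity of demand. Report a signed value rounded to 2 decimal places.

-2.49

At the given values, Q = 19320 − 68.2(202) = 5543.6.
∂Q/∂P = −68.2.
E = (-68.2) × (202/5543.6) = -2.4850…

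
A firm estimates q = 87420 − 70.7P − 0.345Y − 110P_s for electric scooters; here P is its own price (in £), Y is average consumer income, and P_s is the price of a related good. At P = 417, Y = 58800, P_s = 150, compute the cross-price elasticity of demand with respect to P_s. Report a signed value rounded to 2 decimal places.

-0.78

At the given values, q = 87420 − 70.7(417) − 0.345(58800) − 110(150) = 21152.1.
∂q/∂P_s = -110.
E = (-110) × (150/21152.1) = -0.7800…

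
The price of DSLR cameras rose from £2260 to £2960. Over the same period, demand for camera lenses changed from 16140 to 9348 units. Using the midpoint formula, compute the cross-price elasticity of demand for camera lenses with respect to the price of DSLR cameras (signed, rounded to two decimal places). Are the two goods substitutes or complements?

-1.99; complements

%ΔQ_{camera lenses} = (9348 − 16140)/avg = -6792/12744 = -0.532956…
%ΔP_{DSLR cameras} = (2960 − 2260)/avg = 700/2610 = 0.268199…
E_cross = (-6792/12744) / (700/2610) = -1.9871…
E_cross < 0 ⇒ the goods are complements.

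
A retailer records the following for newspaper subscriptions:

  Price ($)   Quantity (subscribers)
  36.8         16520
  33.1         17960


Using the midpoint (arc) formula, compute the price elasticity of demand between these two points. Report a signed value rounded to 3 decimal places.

%ΔQ = (17960 − 16520) / [(16520 + 17960)/2] = 1440/17240 = 0.083526…
%ΔP = (33.1 − 36.8) / [(36.8 + 33.1)/2] = -3.7/34.95 = -0.105865…
Arc Ed = %ΔQ / %ΔP = (1440/17240) / (-3.7/34.95) = -0.78898…

-0.789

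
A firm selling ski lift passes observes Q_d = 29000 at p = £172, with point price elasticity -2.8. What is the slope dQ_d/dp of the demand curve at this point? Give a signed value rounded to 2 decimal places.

-472.09

Ed = (dQ_d/dp)·(p/Q_d) ⇒ dQ_d/dp = Ed·Q_d/p = (-2.8)·29000/172 = -472.0930…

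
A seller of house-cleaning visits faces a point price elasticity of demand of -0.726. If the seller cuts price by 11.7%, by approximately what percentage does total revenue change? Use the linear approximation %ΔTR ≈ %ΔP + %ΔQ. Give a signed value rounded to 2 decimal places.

%ΔQ ≈ Ed × %ΔP = (-0.726) × (-11.7%) = +8.4942%
%ΔTR ≈ %ΔP + %ΔQ = (-11.7%) + (+8.4942%) = -3.2058%

-3.21%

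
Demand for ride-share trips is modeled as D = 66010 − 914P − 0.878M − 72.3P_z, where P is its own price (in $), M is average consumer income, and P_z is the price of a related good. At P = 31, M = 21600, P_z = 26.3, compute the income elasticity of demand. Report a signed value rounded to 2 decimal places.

At the given values, D = 66010 − 914(31) − 0.878(21600) − 72.3(26.3) = 16809.71.
∂D/∂M = -0.878.
E = (-0.878) × (21600/16809.71) = -1.1282…

-1.13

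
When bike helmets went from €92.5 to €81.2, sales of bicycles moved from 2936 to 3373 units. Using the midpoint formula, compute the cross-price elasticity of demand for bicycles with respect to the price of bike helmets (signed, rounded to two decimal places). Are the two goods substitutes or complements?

%ΔQ_{bicycles} = (3373 − 2936)/avg = 437/3154.5 = 0.138532…
%ΔP_{bike helmets} = (81.2 − 92.5)/avg = -11.3/86.85 = -0.130109…
E_cross = (437/3154.5) / (-11.3/86.85) = -1.0647…
E_cross < 0 ⇒ the goods are complements.

-1.06; complements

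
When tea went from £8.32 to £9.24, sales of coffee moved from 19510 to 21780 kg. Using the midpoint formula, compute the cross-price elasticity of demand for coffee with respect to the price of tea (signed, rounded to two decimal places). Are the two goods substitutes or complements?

%ΔQ_{coffee} = (21780 − 19510)/avg = 2270/20645 = 0.109953…
%ΔP_{tea} = (9.24 − 8.32)/avg = 0.92/8.78 = 0.104783…
E_cross = (2270/20645) / (0.92/8.78) = 1.0493…
E_cross > 0 ⇒ the goods are substitutes.

1.05; substitutes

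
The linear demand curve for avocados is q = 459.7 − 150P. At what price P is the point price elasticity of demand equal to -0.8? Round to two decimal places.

1.36

Ed = −150P/(459.7 − 150P). Set this equal to -0.8:
150P = 0.8·(459.7 − 150P) ⇒ 150P(1 + 0.8) = 0.8·459.7
P = 0.8·459.7 / (150·1.8) = 1.3620…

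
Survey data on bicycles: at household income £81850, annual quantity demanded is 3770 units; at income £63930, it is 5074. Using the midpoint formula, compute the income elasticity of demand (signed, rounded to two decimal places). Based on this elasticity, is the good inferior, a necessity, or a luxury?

-1.20; inferior

%ΔQ = (5074 − 3770)/[( 3770 + 5074)/2] = 1304/4422 = 0.294889…
%ΔIncome = (63930 − 81850)/[( 81850 + 63930)/2] = -17920/72890 = -0.245849…
E_income = (1304/4422) / (-17920/72890) = -1.1994…
E_income < 0 ⇒ inferior good.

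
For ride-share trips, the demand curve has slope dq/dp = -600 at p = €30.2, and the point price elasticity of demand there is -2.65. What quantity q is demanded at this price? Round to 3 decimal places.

6837.736

Ed = (dq/dp)·(p/q) ⇒ q = (dq/dp)·p/Ed = (-600)·30.2/(-2.65) = 6837.73584…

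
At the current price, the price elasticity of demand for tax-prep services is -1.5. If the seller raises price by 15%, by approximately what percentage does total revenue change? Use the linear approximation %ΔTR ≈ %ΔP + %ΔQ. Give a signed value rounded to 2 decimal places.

-7.50%

%ΔQ ≈ Ed × %ΔP = (-1.5) × (+15%) = -22.5000%
%ΔTR ≈ %ΔP + %ΔQ = (+15%) + (-22.5000%) = -7.5000%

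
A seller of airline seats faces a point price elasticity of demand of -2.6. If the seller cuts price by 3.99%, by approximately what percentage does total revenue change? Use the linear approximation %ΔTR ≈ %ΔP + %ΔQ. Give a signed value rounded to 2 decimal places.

%ΔQ ≈ Ed × %ΔP = (-2.6) × (-3.99%) = +10.3740%
%ΔTR ≈ %ΔP + %ΔQ = (-3.99%) + (+10.3740%) = +6.3840%

+6.38%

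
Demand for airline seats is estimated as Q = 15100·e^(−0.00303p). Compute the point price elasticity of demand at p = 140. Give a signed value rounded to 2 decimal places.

-0.42

dQ/dp = −0.00303·Q = -29.9359. At p = 140, Q = 9879.82.
Ed = (dQ/dp)·(p/Q) = (-29.9359) × (140/9879.82) = -0.4242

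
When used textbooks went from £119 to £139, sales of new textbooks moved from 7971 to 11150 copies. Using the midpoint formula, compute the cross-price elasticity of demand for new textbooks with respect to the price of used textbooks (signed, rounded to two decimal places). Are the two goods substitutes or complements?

%ΔQ_{new textbooks} = (11150 − 7971)/avg = 3179/9560.5 = 0.332513…
%ΔP_{used textbooks} = (139 − 119)/avg = 20/129 = 0.155038…
E_cross = (3179/9560.5) / (20/129) = 2.1447…
E_cross > 0 ⇒ the goods are substitutes.

2.14; substitutes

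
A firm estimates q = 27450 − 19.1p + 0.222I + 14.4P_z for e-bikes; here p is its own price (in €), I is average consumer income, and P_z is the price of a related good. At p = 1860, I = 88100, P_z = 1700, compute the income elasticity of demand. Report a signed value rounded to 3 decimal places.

0.544

At the given values, q = 27450 − 19.1(1860) + 0.222(88100) + 14.4(1700) = 35962.2.
∂q/∂I = 0.222.
E = (0.222) × (88100/35962.2) = 0.54385…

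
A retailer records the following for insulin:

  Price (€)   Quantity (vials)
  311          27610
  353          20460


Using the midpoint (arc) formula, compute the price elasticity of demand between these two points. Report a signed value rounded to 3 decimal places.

%ΔQ = (20460 − 27610) / [(27610 + 20460)/2] = -7150/24035 = -0.297482…
%ΔP = (353 − 311) / [(311 + 353)/2] = 42/332 = 0.126506…
Arc Ed = %ΔQ / %ΔP = (-7150/24035) / (42/332) = -2.35153…

-2.352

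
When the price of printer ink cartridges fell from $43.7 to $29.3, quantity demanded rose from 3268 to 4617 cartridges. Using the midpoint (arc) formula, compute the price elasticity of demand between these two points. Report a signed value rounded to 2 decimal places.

-0.87

%ΔQ = (4617 − 3268) / [(3268 + 4617)/2] = 1349/3942.5 = 0.342168…
%ΔP = (29.3 − 43.7) / [(43.7 + 29.3)/2] = -14.4/36.5 = -0.394520…
Arc Ed = %ΔQ / %ΔP = (1349/3942.5) / (-14.4/36.5) = -0.8673…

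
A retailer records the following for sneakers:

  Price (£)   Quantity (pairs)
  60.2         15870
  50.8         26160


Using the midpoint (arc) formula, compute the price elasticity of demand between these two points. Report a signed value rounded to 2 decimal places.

-2.89

%ΔQ = (26160 − 15870) / [(15870 + 26160)/2] = 10290/21015 = 0.489650…
%ΔP = (50.8 − 60.2) / [(60.2 + 50.8)/2] = -9.4/55.5 = -0.169369…
Arc Ed = %ΔQ / %ΔP = (10290/21015) / (-9.4/55.5) = -2.8910…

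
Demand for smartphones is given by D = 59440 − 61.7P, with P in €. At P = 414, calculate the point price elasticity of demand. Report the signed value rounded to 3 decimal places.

dD/dP = −61.7. At P = 414, D = 59440 − 61.7(414) = 33896.2.
Ed = (dD/dP)·(P/D) = −61.7 × (414/33896.2) = -0.75358…

-0.754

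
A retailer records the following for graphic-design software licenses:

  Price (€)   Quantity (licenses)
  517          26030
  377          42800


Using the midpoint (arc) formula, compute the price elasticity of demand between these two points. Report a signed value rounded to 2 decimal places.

%ΔQ = (42800 − 26030) / [(26030 + 42800)/2] = 16770/34415 = 0.487287…
%ΔP = (377 − 517) / [(517 + 377)/2] = -140/447 = -0.313199…
Arc Ed = %ΔQ / %ΔP = (16770/34415) / (-140/447) = -1.5558…

-1.56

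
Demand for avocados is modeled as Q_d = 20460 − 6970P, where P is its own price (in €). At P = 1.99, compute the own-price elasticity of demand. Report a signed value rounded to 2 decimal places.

-2.10

At the given values, Q_d = 20460 − 6970(1.99) = 6589.7.
∂Q_d/∂P = −6970.
E = (-6970) × (1.99/6589.7) = -2.1048…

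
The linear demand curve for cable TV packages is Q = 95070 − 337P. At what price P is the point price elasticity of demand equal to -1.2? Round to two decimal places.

Ed = −337P/(95070 − 337P). Set this equal to -1.2:
337P = 1.2·(95070 − 337P) ⇒ 337P(1 + 1.2) = 1.2·95070
P = 1.2·95070 / (337·2.2) = 153.8764…

153.88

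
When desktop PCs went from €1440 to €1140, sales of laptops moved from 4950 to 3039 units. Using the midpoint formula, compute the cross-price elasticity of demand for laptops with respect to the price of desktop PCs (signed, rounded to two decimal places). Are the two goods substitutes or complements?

2.06; substitutes

%ΔQ_{laptops} = (3039 − 4950)/avg = -1911/3994.5 = -0.478407…
%ΔP_{desktop PCs} = (1140 − 1440)/avg = -300/1290 = -0.232558…
E_cross = (-1911/3994.5) / (-300/1290) = 2.0571…
E_cross > 0 ⇒ the goods are substitutes.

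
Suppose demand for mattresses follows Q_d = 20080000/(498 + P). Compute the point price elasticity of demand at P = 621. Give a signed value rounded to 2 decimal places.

-0.55

dQ_d/dP = −20080000/(498 + P)² = -16.0363. At P = 621, Q_d = 17944.6.
Ed = (dQ_d/dP)·(P/Q_d) = (-16.0363) × (621/17944.6) = -0.5549…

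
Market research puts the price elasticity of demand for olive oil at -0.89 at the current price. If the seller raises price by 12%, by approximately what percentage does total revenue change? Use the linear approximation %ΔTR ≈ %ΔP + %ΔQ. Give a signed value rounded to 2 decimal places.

%ΔQ ≈ Ed × %ΔP = (-0.89) × (+12%) = -10.6800%
%ΔTR ≈ %ΔP + %ΔQ = (+12%) + (-10.6800%) = +1.3200%

+1.32%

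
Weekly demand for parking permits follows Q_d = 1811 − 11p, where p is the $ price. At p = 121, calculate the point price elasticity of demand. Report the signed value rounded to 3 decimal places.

dQ_d/dp = −11. At p = 121, Q_d = 1811 − 11(121) = 480.
Ed = (dQ_d/dp)·(p/Q_d) = −11 × (121/480) = -2.77291…

-2.773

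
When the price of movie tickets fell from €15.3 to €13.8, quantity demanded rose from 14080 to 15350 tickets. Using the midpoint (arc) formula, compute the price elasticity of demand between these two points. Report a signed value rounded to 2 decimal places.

-0.84

%ΔQ = (15350 − 14080) / [(14080 + 15350)/2] = 1270/14715 = 0.086306…
%ΔP = (13.8 − 15.3) / [(15.3 + 13.8)/2] = -1.5/14.55 = -0.103092…
Arc Ed = %ΔQ / %ΔP = (1270/14715) / (-1.5/14.55) = -0.8371…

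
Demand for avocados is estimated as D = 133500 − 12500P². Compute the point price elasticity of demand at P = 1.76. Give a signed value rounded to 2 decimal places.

-0.82

dD/dP = −2·12500·P = -44000. At P = 1.76, D = 94780.
Ed = (dD/dP)·(P/D) = (-44000) × (1.76/94780) = -0.8170…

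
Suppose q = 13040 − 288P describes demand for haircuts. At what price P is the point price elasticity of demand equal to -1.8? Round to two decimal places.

29.11

Ed = −288P/(13040 − 288P). Set this equal to -1.8:
288P = 1.8·(13040 − 288P) ⇒ 288P(1 + 1.8) = 1.8·13040
P = 1.8·13040 / (288·2.8) = 29.1071…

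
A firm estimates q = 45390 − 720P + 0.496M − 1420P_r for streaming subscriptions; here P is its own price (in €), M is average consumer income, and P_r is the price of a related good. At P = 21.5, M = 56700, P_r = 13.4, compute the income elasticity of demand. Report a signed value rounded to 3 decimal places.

0.721

At the given values, q = 45390 − 720(21.5) + 0.496(56700) − 1420(13.4) = 39005.2.
∂q/∂M = 0.496.
E = (0.496) × (56700/39005.2) = 0.72101…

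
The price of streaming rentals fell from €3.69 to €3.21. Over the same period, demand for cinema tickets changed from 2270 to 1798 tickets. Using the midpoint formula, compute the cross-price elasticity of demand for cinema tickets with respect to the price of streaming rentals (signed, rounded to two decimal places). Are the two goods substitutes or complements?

%ΔQ_{cinema tickets} = (1798 − 2270)/avg = -472/2034 = -0.232055…
%ΔP_{streaming rentals} = (3.21 − 3.69)/avg = -0.48/3.45 = -0.139130…
E_cross = (-472/2034) / (-0.48/3.45) = 1.6678…
E_cross > 0 ⇒ the goods are substitutes.

1.67; substitutes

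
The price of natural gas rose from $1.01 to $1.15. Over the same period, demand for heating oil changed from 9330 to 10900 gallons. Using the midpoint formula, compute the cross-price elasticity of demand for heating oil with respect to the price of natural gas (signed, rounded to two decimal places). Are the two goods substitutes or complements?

%ΔQ_{heating oil} = (10900 − 9330)/avg = 1570/10115 = 0.155215…
%ΔP_{natural gas} = (1.15 − 1.01)/avg = 0.14/1.08 = 0.129629…
E_cross = (1570/10115) / (0.14/1.08) = 1.1973…
E_cross > 0 ⇒ the goods are substitutes.

1.20; substitutes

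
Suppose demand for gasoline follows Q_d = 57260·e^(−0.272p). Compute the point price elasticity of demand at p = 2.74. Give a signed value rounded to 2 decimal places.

dQ_d/dp = −0.272·Q_d = -7391.78. At p = 2.74, Q_d = 27175.7.
Ed = (dQ_d/dp)·(p/Q_d) = (-7391.78) × (2.74/27175.7) = -0.7452…

-0.75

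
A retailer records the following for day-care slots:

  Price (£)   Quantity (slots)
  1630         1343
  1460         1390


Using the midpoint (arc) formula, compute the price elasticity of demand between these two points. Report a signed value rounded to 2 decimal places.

-0.31

%ΔQ = (1390 − 1343) / [(1343 + 1390)/2] = 47/1366.5 = 0.034394…
%ΔP = (1460 − 1630) / [(1630 + 1460)/2] = -170/1545 = -0.110032…
Arc Ed = %ΔQ / %ΔP = (47/1366.5) / (-170/1545) = -0.3125…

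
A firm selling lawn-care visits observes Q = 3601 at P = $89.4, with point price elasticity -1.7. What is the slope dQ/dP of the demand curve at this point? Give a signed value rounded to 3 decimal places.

Ed = (dQ/dP)·(P/Q) ⇒ dQ/dP = Ed·Q/P = (-1.7)·3601/89.4 = -68.47539…

-68.475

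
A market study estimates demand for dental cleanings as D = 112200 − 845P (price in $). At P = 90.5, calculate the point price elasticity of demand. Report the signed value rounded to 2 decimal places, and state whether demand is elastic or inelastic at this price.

-2.14; elastic

dD/dP = −845. At P = 90.5, D = 112200 − 845(90.5) = 35727.5.
Ed = (dD/dP)·(P/D) = −845 × (90.5/35727.5) = -2.1404…
|Ed| = 2.14 > 1, so demand is elastic.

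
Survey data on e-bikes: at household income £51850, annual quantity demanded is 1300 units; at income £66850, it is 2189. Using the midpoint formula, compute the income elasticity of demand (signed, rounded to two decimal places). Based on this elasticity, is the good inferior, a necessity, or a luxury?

2.02; luxury

%ΔQ = (2189 − 1300)/[( 1300 + 2189)/2] = 889/1744.5 = 0.509601…
%ΔIncome = (66850 − 51850)/[( 51850 + 66850)/2] = 15000/59350 = 0.252737…
E_income = (889/1744.5) / (15000/59350) = 2.0163…
E_income > 1 ⇒ normal good, luxury.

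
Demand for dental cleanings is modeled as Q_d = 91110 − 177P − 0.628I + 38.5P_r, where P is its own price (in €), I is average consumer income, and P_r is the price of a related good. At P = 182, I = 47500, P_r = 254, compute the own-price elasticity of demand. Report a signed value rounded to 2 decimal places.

At the given values, Q_d = 91110 − 177(182) − 0.628(47500) + 38.5(254) = 38845.
∂Q_d/∂P = −177.
E = (-177) × (182/38845) = -0.8292…

-0.83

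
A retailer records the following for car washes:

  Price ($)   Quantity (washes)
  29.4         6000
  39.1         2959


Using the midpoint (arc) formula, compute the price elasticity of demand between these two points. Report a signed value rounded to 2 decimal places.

-2.40

%ΔQ = (2959 − 6000) / [(6000 + 2959)/2] = -3041/4479.5 = -0.678870…
%ΔP = (39.1 − 29.4) / [(29.4 + 39.1)/2] = 9.7/34.25 = 0.283211…
Arc Ed = %ΔQ / %ΔP = (-3041/4479.5) / (9.7/34.25) = -2.3970…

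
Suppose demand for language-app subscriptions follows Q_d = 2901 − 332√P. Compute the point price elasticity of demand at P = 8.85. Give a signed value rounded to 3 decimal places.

dQ_d/dP = −332/(2√P) = -55.8003. At P = 8.85, Q_d = 1913.33.
Ed = (dQ_d/dP)·(P/Q_d) = (-55.8003) × (8.85/1913.33) = -0.25810…

-0.258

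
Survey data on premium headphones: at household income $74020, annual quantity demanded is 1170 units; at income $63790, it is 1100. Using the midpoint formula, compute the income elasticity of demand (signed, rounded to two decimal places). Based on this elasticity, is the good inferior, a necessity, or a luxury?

0.42; necessity

%ΔQ = (1100 − 1170)/[( 1170 + 1100)/2] = -70/1135 = -0.061674…
%ΔIncome = (63790 − 74020)/[( 74020 + 63790)/2] = -10230/68905 = -0.148465…
E_income = (-70/1135) / (-10230/68905) = 0.4154…
0 < E_income < 1 ⇒ normal good, necessity.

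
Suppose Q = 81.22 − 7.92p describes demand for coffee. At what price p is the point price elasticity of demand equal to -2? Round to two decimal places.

Ed = −7.92p/(81.22 − 7.92p). Set this equal to -2:
7.92p = 2·(81.22 − 7.92p) ⇒ 7.92p(1 + 2) = 2·81.22
p = 2·81.22 / (7.92·3) = 6.8367…

6.84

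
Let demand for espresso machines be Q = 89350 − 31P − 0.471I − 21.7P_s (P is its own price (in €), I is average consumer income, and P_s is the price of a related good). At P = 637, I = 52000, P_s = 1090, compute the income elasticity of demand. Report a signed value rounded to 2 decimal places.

-1.14

At the given values, Q = 89350 − 31(637) − 0.471(52000) − 21.7(1090) = 21458.
∂Q/∂I = -0.471.
E = (-0.471) × (52000/21458) = -1.1413…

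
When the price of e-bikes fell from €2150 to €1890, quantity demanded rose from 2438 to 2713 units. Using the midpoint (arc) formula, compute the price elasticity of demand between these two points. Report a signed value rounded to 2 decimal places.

-0.83

%ΔQ = (2713 − 2438) / [(2438 + 2713)/2] = 275/2575.5 = 0.106775…
%ΔP = (1890 − 2150) / [(2150 + 1890)/2] = -260/2020 = -0.128712…
Arc Ed = %ΔQ / %ΔP = (275/2575.5) / (-260/2020) = -0.8295…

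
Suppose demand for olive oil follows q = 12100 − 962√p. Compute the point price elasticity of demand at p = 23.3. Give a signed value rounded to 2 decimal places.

-0.31

dq/dp = −962/(2√p) = -99.6477. At p = 23.3, q = 7456.42.
Ed = (dq/dp)·(p/q) = (-99.6477) × (23.3/7456.42) = -0.3113…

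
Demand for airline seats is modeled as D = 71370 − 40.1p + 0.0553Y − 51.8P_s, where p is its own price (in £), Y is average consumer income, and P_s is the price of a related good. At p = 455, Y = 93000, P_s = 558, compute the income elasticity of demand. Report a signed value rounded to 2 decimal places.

0.18

At the given values, D = 71370 − 40.1(455) + 0.0553(93000) − 51.8(558) = 29363.
∂D/∂Y = 0.0553.
E = (0.0553) × (93000/29363) = 0.1751…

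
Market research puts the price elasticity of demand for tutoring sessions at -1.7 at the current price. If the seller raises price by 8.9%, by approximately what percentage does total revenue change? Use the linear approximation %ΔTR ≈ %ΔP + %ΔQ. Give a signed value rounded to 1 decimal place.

-6.2%

%ΔQ ≈ Ed × %ΔP = (-1.7) × (+8.9%) = -15.1300%
%ΔTR ≈ %ΔP + %ΔQ = (+8.9%) + (-15.1300%) = -6.2300%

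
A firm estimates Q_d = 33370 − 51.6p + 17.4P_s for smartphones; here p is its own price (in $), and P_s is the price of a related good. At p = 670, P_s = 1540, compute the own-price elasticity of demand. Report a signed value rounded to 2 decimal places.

At the given values, Q_d = 33370 − 51.6(670) + 17.4(1540) = 25594.
∂Q_d/∂p = −51.6.
E = (-51.6) × (670/25594) = -1.3507…

-1.35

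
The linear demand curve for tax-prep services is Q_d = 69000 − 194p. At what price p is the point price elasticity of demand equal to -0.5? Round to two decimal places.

Ed = −194p/(69000 − 194p). Set this equal to -0.5:
194p = 0.5·(69000 − 194p) ⇒ 194p(1 + 0.5) = 0.5·69000
p = 0.5·69000 / (194·1.5) = 118.5567…

118.56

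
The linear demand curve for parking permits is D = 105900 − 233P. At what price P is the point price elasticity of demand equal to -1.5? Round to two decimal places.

272.70

Ed = −233P/(105900 − 233P). Set this equal to -1.5:
233P = 1.5·(105900 − 233P) ⇒ 233P(1 + 1.5) = 1.5·105900
P = 1.5·105900 / (233·2.5) = 272.7038…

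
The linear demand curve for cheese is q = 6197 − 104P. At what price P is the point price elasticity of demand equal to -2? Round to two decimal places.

Ed = −104P/(6197 − 104P). Set this equal to -2:
104P = 2·(6197 − 104P) ⇒ 104P(1 + 2) = 2·6197
P = 2·6197 / (104·3) = 39.7243…

39.72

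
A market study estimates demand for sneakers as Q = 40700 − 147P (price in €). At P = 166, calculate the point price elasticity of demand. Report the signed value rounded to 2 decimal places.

-1.50

dQ/dP = −147. At P = 166, Q = 40700 − 147(166) = 16298.
Ed = (dQ/dP)·(P/Q) = −147 × (166/16298) = -1.4972…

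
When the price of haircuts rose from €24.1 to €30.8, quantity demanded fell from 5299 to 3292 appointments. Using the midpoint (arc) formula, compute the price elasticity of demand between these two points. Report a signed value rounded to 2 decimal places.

%ΔQ = (3292 − 5299) / [(5299 + 3292)/2] = -2007/4295.5 = -0.467233…
%ΔP = (30.8 − 24.1) / [(24.1 + 30.8)/2] = 6.7/27.45 = 0.244080…
Arc Ed = %ΔQ / %ΔP = (-2007/4295.5) / (6.7/27.45) = -1.9142…

-1.91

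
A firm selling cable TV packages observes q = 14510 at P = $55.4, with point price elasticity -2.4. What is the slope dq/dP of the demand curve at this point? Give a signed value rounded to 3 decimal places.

Ed = (dq/dP)·(P/q) ⇒ dq/dP = Ed·q/P = (-2.4)·14510/55.4 = -628.59205…

-628.592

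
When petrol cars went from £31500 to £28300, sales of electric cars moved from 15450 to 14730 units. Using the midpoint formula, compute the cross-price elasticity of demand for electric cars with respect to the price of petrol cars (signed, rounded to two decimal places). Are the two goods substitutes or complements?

0.45; substitutes

%ΔQ_{electric cars} = (14730 − 15450)/avg = -720/15090 = -0.047713…
%ΔP_{petrol cars} = (28300 − 31500)/avg = -3200/29900 = -0.107023…
E_cross = (-720/15090) / (-3200/29900) = 0.4458…
E_cross > 0 ⇒ the goods are substitutes.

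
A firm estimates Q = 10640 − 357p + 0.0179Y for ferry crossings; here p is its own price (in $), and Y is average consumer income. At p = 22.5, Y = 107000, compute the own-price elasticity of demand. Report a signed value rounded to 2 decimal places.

At the given values, Q = 10640 − 357(22.5) + 0.0179(107000) = 4522.8.
∂Q/∂p = −357.
E = (-357) × (22.5/4522.8) = -1.7760…

-1.78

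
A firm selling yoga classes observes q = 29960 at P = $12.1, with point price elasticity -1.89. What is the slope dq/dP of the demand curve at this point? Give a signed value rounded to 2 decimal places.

-4679.70

Ed = (dq/dP)·(P/q) ⇒ dq/dP = Ed·q/P = (-1.89)·29960/12.1 = -4679.7024…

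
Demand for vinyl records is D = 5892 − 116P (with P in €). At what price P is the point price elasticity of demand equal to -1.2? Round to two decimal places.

Ed = −116P/(5892 − 116P). Set this equal to -1.2:
116P = 1.2·(5892 − 116P) ⇒ 116P(1 + 1.2) = 1.2·5892
P = 1.2·5892 / (116·2.2) = 27.7053…

27.71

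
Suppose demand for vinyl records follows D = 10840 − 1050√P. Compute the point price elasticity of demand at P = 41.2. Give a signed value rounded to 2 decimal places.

dD/dP = −1050/(2√P) = -81.792. At P = 41.2, D = 4100.34.
Ed = (dD/dP)·(P/D) = (-81.792) × (41.2/4100.34) = -0.8218…

-0.82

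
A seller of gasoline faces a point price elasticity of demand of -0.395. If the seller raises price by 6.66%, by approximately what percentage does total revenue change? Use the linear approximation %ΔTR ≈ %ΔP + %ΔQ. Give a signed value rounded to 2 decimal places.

+4.03%

%ΔQ ≈ Ed × %ΔP = (-0.395) × (+6.66%) = -2.6307%
%ΔTR ≈ %ΔP + %ΔQ = (+6.66%) + (-2.6307%) = +4.0293%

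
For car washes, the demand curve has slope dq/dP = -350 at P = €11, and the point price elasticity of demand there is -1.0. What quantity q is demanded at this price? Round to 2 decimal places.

3850.00

Ed = (dq/dP)·(P/q) ⇒ q = (dq/dP)·P/Ed = (-350)·11/(-1.0) = 3850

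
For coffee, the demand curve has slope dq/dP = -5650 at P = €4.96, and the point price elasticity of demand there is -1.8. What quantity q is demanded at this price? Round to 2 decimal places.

Ed = (dq/dP)·(P/q) ⇒ q = (dq/dP)·P/Ed = (-5650)·4.96/(-1.8) = 15568.8888…

15568.89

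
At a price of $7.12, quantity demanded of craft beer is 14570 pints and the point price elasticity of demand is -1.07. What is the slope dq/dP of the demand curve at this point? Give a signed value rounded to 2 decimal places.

Ed = (dq/dP)·(P/q) ⇒ dq/dP = Ed·q/P = (-1.07)·14570/7.12 = -2189.5926…

-2189.59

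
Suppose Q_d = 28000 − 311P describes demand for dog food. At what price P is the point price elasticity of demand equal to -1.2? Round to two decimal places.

49.11

Ed = −311P/(28000 − 311P). Set this equal to -1.2:
311P = 1.2·(28000 − 311P) ⇒ 311P(1 + 1.2) = 1.2·28000
P = 1.2·28000 / (311·2.2) = 49.1084…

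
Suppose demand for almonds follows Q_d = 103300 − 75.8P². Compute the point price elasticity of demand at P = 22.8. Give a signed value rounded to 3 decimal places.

dQ_d/dP = −2·75.8·P = -3456.48. At P = 22.8, Q_d = 63896.128.
Ed = (dQ_d/dP)·(P/Q_d) = (-3456.48) × (22.8/63896.128) = -1.23337…

-1.233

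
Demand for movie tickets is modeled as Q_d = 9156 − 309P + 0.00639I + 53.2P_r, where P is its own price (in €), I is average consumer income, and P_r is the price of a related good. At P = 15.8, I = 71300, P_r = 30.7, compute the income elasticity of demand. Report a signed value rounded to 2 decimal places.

0.07

At the given values, Q_d = 9156 − 309(15.8) + 0.00639(71300) + 53.2(30.7) = 6362.647.
∂Q_d/∂I = 0.00639.
E = (0.00639) × (71300/6362.647) = 0.0716…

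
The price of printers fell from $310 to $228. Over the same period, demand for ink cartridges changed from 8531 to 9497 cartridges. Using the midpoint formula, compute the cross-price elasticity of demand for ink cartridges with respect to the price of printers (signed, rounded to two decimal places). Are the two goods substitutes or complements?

-0.35; complements

%ΔQ_{ink cartridges} = (9497 − 8531)/avg = 966/9014 = 0.107166…
%ΔP_{printers} = (228 − 310)/avg = -82/269 = -0.304832…
E_cross = (966/9014) / (-82/269) = -0.3515…
E_cross < 0 ⇒ the goods are complements.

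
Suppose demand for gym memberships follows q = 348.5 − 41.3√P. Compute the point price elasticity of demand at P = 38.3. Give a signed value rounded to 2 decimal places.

-1.38

dq/dP = −41.3/(2√P) = -3.33673. At P = 38.3, q = 92.9067.
Ed = (dq/dP)·(P/q) = (-3.33673) × (38.3/92.9067) = -1.3755…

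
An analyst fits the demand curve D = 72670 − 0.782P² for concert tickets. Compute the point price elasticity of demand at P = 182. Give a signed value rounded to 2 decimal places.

-1.11

dD/dP = −2·0.782·P = -284.648. At P = 182, D = 46767.032.
Ed = (dD/dP)·(P/D) = (-284.648) × (182/46767.032) = -1.1077…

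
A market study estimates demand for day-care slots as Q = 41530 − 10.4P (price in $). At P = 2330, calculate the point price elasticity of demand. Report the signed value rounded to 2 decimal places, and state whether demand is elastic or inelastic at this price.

dQ/dP = −10.4. At P = 2330, Q = 41530 − 10.4(2330) = 17298.
Ed = (dQ/dP)·(P/Q) = −10.4 × (2330/17298) = -1.4008…
|Ed| = 1.40 > 1, so demand is elastic.

-1.40; elastic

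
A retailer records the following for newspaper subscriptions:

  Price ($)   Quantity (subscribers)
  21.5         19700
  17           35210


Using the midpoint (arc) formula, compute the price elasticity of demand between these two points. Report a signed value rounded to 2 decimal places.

%ΔQ = (35210 − 19700) / [(19700 + 35210)/2] = 15510/27455 = 0.564924…
%ΔP = (17 − 21.5) / [(21.5 + 17)/2] = -4.5/19.25 = -0.233766…
Arc Ed = %ΔQ / %ΔP = (15510/27455) / (-4.5/19.25) = -2.4166…

-2.42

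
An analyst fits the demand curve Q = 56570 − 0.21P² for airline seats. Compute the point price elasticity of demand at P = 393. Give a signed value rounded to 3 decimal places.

-2.688

dQ/dP = −2·0.21·P = -165.06. At P = 393, Q = 24135.71.
Ed = (dQ/dP)·(P/Q) = (-165.06) × (393/24135.71) = -2.68765…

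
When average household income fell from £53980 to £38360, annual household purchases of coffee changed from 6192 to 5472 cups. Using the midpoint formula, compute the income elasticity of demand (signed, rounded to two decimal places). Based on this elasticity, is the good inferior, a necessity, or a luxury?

0.36; necessity

%ΔQ = (5472 − 6192)/[( 6192 + 5472)/2] = -720/5832 = -0.123456…
%ΔIncome = (38360 − 53980)/[( 53980 + 38360)/2] = -15620/46170 = -0.338314…
E_income = (-720/5832) / (-15620/46170) = 0.3649…
0 < E_income < 1 ⇒ normal good, necessity.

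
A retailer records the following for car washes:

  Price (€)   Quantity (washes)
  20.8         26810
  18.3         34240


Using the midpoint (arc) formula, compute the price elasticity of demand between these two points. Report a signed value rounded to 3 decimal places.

%ΔQ = (34240 − 26810) / [(26810 + 34240)/2] = 7430/30525 = 0.243407…
%ΔP = (18.3 − 20.8) / [(20.8 + 18.3)/2] = -2.5/19.55 = -0.127877…
Arc Ed = %ΔQ / %ΔP = (7430/30525) / (-2.5/19.55) = -1.90344…

-1.903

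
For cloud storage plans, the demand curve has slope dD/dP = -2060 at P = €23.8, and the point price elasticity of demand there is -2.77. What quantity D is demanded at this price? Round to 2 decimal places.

Ed = (dD/dP)·(P/D) ⇒ D = (dD/dP)·P/Ed = (-2060)·23.8/(-2.77) = 17699.6389…

17699.64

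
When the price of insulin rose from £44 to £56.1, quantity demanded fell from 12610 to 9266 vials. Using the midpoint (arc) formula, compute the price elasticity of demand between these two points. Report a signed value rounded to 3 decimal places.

-1.265

%ΔQ = (9266 − 12610) / [(12610 + 9266)/2] = -3344/10938 = -0.305723…
%ΔP = (56.1 − 44) / [(44 + 56.1)/2] = 12.1/50.05 = 0.241758…
Arc Ed = %ΔQ / %ΔP = (-3344/10938) / (12.1/50.05) = -1.26458…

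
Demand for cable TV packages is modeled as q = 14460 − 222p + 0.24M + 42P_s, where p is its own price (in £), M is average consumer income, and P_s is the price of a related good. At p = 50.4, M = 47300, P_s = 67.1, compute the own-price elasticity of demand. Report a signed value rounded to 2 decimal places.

-0.64

At the given values, q = 14460 − 222(50.4) + 0.24(47300) + 42(67.1) = 17441.4.
∂q/∂p = −222.
E = (-222) × (50.4/17441.4) = -0.6415…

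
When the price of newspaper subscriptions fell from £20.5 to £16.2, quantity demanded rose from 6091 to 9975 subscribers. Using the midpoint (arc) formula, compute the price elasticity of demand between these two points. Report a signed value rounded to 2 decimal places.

-2.06

%ΔQ = (9975 − 6091) / [(6091 + 9975)/2] = 3884/8033 = 0.483505…
%ΔP = (16.2 − 20.5) / [(20.5 + 16.2)/2] = -4.3/18.35 = -0.234332…
Arc Ed = %ΔQ / %ΔP = (3884/8033) / (-4.3/18.35) = -2.0633…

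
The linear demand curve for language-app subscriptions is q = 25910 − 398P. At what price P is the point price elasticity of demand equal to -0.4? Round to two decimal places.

Ed = −398P/(25910 − 398P). Set this equal to -0.4:
398P = 0.4·(25910 − 398P) ⇒ 398P(1 + 0.4) = 0.4·25910
P = 0.4·25910 / (398·1.4) = 18.6001…

18.60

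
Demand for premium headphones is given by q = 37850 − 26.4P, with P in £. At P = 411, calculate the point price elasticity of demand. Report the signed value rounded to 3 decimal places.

-0.402

dq/dP = −26.4. At P = 411, q = 37850 − 26.4(411) = 26999.6.
Ed = (dq/dP)·(P/q) = −26.4 × (411/26999.6) = -0.40187…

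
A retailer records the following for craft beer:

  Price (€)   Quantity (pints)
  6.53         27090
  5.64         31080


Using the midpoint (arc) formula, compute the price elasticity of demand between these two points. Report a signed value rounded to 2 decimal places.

-0.94

%ΔQ = (31080 − 27090) / [(27090 + 31080)/2] = 3990/29085 = 0.137184…
%ΔP = (5.64 − 6.53) / [(6.53 + 5.64)/2] = -0.89/6.085 = -0.146261…
Arc Ed = %ΔQ / %ΔP = (3990/29085) / (-0.89/6.085) = -0.9379…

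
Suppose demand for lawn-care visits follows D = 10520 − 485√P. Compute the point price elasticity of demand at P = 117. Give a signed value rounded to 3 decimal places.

dD/dP = −485/(2√P) = -22.4191. At P = 117, D = 5273.92.
Ed = (dD/dP)·(P/D) = (-22.4191) × (117/5273.92) = -0.49736…

-0.497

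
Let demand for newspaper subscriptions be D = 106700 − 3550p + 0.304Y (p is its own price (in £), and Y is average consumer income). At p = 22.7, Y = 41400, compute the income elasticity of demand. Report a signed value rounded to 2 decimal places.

At the given values, D = 106700 − 3550(22.7) + 0.304(41400) = 38700.6.
∂D/∂Y = 0.304.
E = (0.304) × (41400/38700.6) = 0.3252…

0.33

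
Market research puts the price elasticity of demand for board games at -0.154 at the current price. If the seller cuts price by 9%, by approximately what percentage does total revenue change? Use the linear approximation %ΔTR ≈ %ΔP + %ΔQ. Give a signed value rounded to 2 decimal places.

%ΔQ ≈ Ed × %ΔP = (-0.154) × (-9%) = +1.3860%
%ΔTR ≈ %ΔP + %ΔQ = (-9%) + (+1.3860%) = -7.6140%

-7.61%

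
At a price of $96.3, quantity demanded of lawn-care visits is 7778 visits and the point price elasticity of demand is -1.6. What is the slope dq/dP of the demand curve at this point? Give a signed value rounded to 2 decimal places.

-129.23

Ed = (dq/dP)·(P/q) ⇒ dq/dP = Ed·q/P = (-1.6)·7778/96.3 = -129.2294…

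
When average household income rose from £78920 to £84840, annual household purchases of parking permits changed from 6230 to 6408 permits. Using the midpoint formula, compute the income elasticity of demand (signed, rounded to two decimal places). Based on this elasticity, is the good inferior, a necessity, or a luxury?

%ΔQ = (6408 − 6230)/[( 6230 + 6408)/2] = 178/6319 = 0.028169…
%ΔIncome = (84840 − 78920)/[( 78920 + 84840)/2] = 5920/81880 = 0.072300…
E_income = (178/6319) / (5920/81880) = 0.3896…
0 < E_income < 1 ⇒ normal good, necessity.

0.39; necessity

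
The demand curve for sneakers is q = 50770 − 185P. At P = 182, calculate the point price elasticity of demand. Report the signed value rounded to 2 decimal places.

-1.97

dq/dP = −185. At P = 182, q = 50770 − 185(182) = 17100.
Ed = (dq/dP)·(P/q) = −185 × (182/17100) = -1.9690…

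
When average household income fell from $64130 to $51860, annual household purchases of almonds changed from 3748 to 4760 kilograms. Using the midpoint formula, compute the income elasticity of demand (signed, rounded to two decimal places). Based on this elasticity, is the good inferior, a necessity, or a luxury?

-1.12; inferior

%ΔQ = (4760 − 3748)/[( 3748 + 4760)/2] = 1012/4254 = 0.237893…
%ΔIncome = (51860 − 64130)/[( 64130 + 51860)/2] = -12270/57995 = -0.211569…
E_income = (1012/4254) / (-12270/57995) = -1.1244…
E_income < 0 ⇒ inferior good.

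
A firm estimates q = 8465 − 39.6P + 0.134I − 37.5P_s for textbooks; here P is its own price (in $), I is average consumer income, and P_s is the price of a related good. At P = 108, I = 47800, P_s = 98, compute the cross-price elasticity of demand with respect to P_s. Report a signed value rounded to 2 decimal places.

At the given values, q = 8465 − 39.6(108) + 0.134(47800) − 37.5(98) = 6918.4.
∂q/∂P_s = -37.5.
E = (-37.5) × (98/6918.4) = -0.5311…

-0.53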